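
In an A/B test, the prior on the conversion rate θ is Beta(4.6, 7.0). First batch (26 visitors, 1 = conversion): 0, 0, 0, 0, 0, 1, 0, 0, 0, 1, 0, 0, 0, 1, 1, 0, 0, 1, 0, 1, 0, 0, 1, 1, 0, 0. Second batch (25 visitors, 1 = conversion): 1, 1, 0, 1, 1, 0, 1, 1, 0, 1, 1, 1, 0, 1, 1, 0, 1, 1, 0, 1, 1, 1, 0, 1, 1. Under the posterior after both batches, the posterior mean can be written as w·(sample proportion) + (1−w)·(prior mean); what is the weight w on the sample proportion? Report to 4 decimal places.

0.8147

The Beta prior is conjugate to a Binomial/Bernoulli likelihood; the update adds successes to α and failures to β.
Total number of visitors: n = 26 + 25 = 51.
Posterior mean = (α₀+k)/(α₀+β₀+n) = [n/(α₀+β₀+n)]·(k/n) + [(α₀+β₀)/(α₀+β₀+n)]·α₀/(α₀+β₀), so only n and the prior enter the weight.
The weight on the data is w = n/(α₀+β₀+n) = 51/(4.6+7.0+51) = 51/62.6 = 0.8147.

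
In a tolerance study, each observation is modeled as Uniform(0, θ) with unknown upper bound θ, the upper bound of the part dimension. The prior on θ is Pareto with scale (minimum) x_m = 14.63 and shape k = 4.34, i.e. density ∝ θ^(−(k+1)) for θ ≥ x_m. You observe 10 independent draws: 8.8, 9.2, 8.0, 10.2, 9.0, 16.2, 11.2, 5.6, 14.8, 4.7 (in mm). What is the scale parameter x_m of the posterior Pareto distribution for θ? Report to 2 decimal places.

16.20

A Pareto(scale x_m, shape k) prior on the upper bound θ of Uniform(0, θ) is conjugate: posterior is Pareto(max(x_m, max xᵢ), k + n).
Sample maximum = 16.2; prior scale x_m = 14.63 → posterior scale = max = 16.20.
Posterior shape = 4.34 + 10 = 14.34.
Posterior scale x_m = 16.20.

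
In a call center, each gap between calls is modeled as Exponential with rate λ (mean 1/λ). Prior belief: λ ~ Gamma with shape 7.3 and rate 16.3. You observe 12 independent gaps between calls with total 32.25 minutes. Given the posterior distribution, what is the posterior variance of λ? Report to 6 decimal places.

0.008188

With a Gamma(shape α, rate β) prior on the exponential rate λ, the posterior after n observations with total T = Σxᵢ is Gamma(α+n, β+T).
Posterior: Gamma(7.3+12, 16.3+32.25) = Gamma(19.3, 48.55).
Var = α/β² = 0.008188.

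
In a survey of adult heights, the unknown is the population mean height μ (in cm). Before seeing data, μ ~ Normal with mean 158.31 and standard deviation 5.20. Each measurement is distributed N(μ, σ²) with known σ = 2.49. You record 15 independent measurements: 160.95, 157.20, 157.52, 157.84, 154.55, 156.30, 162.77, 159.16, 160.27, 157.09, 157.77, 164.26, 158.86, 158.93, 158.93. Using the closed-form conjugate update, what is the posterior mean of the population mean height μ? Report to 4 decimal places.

For Normal data with known variance σ², a Normal(μ₀, σ₀²) prior on μ is conjugate. Posterior precision = 1/σ₀² + n/σ²; posterior mean is the precision-weighted average of μ₀ and x̄.
Σxᵢ = 160.95 + 157.20 + 157.52 + 157.84 + 154.55 + 156.30 + 162.77 + 159.16 + 160.27 + 157.09 + 157.77 + 164.26 + 158.86 + 158.93 + 158.93 = 2382.4, so n·x̄ = 2382.4.
σ₀² = 5.20² = 27.04, σ² = 2.49² = 6.2001; σ² + n·σ₀² = 6.2001 + 15·27.04 = 411.8001.
Posterior mean = (μ₀/σ₀² + n·x̄/σ²)/(1/σ₀² + n/σ²) = (σ²·μ₀ + σ₀²·n·x̄)/(σ² + n·σ₀²) = (6.2001·158.31 + 27.04·2382.4)/411.8001 = 65401.633831/411.8001 = 158.8189.

158.8189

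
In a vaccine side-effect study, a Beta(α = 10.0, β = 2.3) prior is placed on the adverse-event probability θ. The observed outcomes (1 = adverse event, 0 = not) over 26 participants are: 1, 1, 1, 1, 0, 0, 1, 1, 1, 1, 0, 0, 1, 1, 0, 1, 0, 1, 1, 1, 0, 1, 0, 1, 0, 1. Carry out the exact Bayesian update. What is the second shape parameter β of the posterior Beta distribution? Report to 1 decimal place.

The Beta prior is conjugate to a Binomial/Bernoulli likelihood; the update adds successes to α and failures to β.
Posterior: Beta(α+k, β+n−k) = Beta(10.0+17, 2.3+9) = Beta(27.0, 11.3).
Posterior β = 11.3.

11.3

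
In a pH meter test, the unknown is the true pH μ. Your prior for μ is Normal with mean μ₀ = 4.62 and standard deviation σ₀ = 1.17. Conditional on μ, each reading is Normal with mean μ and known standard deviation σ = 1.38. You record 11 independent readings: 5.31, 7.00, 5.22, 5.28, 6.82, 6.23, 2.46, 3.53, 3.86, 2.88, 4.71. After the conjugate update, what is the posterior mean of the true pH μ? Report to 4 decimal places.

For Normal data with known variance σ², a Normal(μ₀, σ₀²) prior on μ is conjugate. Posterior precision = 1/σ₀² + n/σ²; posterior mean is the precision-weighted average of μ₀ and x̄.
Σxᵢ = 5.31 + 7.00 + 5.22 + 5.28 + 6.82 + 6.23 + 2.46 + 3.53 + 3.86 + 2.88 + 4.71 = 53.3, so n·x̄ = 53.3.
σ₀² = 1.17² = 1.3689, σ² = 1.38² = 1.9044; σ² + n·σ₀² = 1.9044 + 11·1.3689 = 16.9623.
Posterior mean = (μ₀/σ₀² + n·x̄/σ²)/(1/σ₀² + n/σ²) = (σ²·μ₀ + σ₀²·n·x̄)/(σ² + n·σ₀²) = (1.9044·4.62 + 1.3689·53.3)/16.9623 = 81.760698/16.9623 = 4.8201.

4.8201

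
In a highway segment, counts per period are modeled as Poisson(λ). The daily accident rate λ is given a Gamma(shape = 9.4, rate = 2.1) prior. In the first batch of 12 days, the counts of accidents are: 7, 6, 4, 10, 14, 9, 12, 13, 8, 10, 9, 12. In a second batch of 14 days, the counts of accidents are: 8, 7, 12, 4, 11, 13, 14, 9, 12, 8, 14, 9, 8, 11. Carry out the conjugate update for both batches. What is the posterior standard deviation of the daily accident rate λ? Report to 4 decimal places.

With a Gamma(shape α, rate β) prior, the Poisson likelihood is conjugate: the posterior is Gamma(α + ΣXᵢ, β + n).
Batch 1: sum of counts S = 114 over n = 12 days.
After batch 1: Gamma(α+S, β+n) = Gamma(9.4+114, 2.1+12) = Gamma(123.4, 14.1).
Batch 2: sum of counts S = 140 over n = 14 days.
After batch 2: Gamma(α+S, β+n) = Gamma(123.4+140, 14.1+14) = Gamma(263.4, 28.1).
SD = √α/β = √263.4/28.1 = 0.5776.

0.5776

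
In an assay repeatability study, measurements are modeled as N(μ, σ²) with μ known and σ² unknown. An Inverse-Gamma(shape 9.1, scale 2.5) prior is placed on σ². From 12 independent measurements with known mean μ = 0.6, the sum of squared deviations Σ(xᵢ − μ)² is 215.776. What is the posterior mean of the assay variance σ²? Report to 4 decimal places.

With known mean μ and an Inverse-Gamma(α, β) prior on σ², the Normal likelihood is conjugate: posterior is Inv-Gamma(α + n/2, β + Σ(xᵢ−μ)²/2).
Posterior: Inv-Gamma(9.1 + 12/2, 2.5 + 215.776/2) = Inv-Gamma(15.10, 110.3880).
E[σ²|data] = β/(α−1) = 110.3880/14.10 = 7.8289.

7.8289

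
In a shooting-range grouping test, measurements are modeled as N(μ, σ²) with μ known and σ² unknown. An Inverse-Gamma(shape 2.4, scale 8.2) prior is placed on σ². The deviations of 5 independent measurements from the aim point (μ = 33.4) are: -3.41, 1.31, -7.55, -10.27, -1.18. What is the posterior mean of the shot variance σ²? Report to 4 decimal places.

With known mean μ and an Inverse-Gamma(α, β) prior on σ², the Normal likelihood is conjugate: posterior is Inv-Gamma(α + n/2, β + Σ(xᵢ−μ)²/2).
Σ(xᵢ−μ)² = (-3.41)² + (1.31)² + (-7.55)² + (-10.27)² + (-1.18)² = 177.2120.
Posterior: Inv-Gamma(2.4 + 5/2, 8.2 + 177.2120/2) = Inv-Gamma(4.90, 96.80600).
E[σ²|data] = β/(α−1) = 96.80600/3.90 = 24.8221.

24.8221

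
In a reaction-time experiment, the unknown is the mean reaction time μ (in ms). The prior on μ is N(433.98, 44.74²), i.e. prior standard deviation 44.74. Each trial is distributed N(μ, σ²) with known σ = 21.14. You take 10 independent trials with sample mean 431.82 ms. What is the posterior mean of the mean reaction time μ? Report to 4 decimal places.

For Normal data with known variance σ², a Normal(μ₀, σ₀²) prior on μ is conjugate. Posterior precision = 1/σ₀² + n/σ²; posterior mean is the precision-weighted average of μ₀ and x̄.
n·x̄ = 10·431.82 = 4318.2.
σ₀² = 44.74² = 2001.6676, σ² = 21.14² = 446.8996; σ² + n·σ₀² = 446.8996 + 10·2001.6676 = 20463.5756.
Posterior mean = (μ₀/σ₀² + n·x̄/σ²)/(1/σ₀² + n/σ²) = (σ²·μ₀ + σ₀²·n·x̄)/(σ² + n·σ₀²) = (446.8996·433.98 + 2001.6676·4318.2)/20463.5756 = 8837546.518728/20463.5756 = 431.8672.

431.8672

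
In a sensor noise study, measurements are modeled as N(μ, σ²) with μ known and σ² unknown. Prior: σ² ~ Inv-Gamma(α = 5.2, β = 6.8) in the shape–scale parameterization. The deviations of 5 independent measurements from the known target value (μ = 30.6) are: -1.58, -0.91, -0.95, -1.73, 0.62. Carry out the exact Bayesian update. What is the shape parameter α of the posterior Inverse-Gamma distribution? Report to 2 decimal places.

With known mean μ and an Inverse-Gamma(α, β) prior on σ², the Normal likelihood is conjugate: posterior is Inv-Gamma(α + n/2, β + Σ(xᵢ−μ)²/2).
Σ(xᵢ−μ)² = (-1.58)² + (-0.91)² + (-0.95)² + (-1.73)² + (0.62)² = 7.6043.
Posterior: Inv-Gamma(5.2 + 5/2, 6.8 + 7.6043/2) = Inv-Gamma(7.70, 10.60215).
Posterior α = 7.70.

7.70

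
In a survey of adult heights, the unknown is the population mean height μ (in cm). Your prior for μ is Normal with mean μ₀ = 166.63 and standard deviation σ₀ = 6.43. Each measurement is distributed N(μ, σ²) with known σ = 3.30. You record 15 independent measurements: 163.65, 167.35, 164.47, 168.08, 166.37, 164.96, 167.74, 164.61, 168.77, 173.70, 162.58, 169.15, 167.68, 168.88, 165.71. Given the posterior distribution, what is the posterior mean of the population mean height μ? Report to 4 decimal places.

For Normal data with known variance σ², a Normal(μ₀, σ₀²) prior on μ is conjugate. Posterior precision = 1/σ₀² + n/σ²; posterior mean is the precision-weighted average of μ₀ and x̄.
Σxᵢ = 163.65 + 167.35 + 164.47 + 168.08 + 166.37 + 164.96 + 167.74 + 164.61 + 168.77 + 173.70 + 162.58 + 169.15 + 167.68 + 168.88 + 165.71 = 2503.7, so n·x̄ = 2503.7.
σ₀² = 6.43² = 41.3449, σ² = 3.30² = 10.89; σ² + n·σ₀² = 10.89 + 15·41.3449 = 631.0635.
Posterior mean = (μ₀/σ₀² + n·x̄/σ²)/(1/σ₀² + n/σ²) = (σ²·μ₀ + σ₀²·n·x̄)/(σ² + n·σ₀²) = (10.89·166.63 + 41.3449·2503.7)/631.0635 = 105329.82683/631.0635 = 166.9084.

166.9084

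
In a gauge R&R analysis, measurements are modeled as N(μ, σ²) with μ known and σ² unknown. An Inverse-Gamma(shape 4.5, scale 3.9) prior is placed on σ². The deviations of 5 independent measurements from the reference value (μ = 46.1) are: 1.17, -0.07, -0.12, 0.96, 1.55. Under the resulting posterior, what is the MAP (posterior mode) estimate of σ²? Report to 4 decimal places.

0.7820

With known mean μ and an Inverse-Gamma(α, β) prior on σ², the Normal likelihood is conjugate: posterior is Inv-Gamma(α + n/2, β + Σ(xᵢ−μ)²/2).
Σ(xᵢ−μ)² = (1.17)² + (-0.07)² + (-0.12)² + (0.96)² + (1.55)² = 4.7123.
Posterior: Inv-Gamma(4.5 + 5/2, 3.9 + 4.7123/2) = Inv-Gamma(7.00, 6.25615).
Mode = β/(α+1) = 6.25615/8.00 = 0.7820.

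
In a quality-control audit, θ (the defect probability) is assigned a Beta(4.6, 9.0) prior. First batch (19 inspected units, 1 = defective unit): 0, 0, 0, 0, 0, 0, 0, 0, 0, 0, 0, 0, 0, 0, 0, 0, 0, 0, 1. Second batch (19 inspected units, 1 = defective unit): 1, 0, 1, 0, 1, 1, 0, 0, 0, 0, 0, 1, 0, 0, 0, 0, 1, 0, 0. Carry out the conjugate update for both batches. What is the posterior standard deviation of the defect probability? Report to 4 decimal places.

0.0576

The Beta prior is conjugate to a Binomial/Bernoulli likelihood; the update adds successes to α and failures to β.
After batch 1: Beta(4.6+1, 9.0+18) = Beta(5.6, 27.0).
After batch 2: Beta(5.6+6, 27.0+13) = Beta(11.6, 40.0).
Var = αβ/((α+β)²(α+β+1)) = 11.6·40.0/(51.6²·52.6) = 0.00331309; SD = √0.00331309 = 0.0576.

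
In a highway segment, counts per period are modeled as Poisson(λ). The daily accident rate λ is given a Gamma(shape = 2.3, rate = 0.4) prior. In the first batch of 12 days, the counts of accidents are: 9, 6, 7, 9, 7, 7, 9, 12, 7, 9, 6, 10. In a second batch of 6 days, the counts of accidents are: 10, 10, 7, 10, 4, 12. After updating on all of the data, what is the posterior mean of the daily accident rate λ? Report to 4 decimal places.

8.3315

With a Gamma(shape α, rate β) prior, the Poisson likelihood is conjugate: the posterior is Gamma(α + ΣXᵢ, β + n).
Batch 1: sum of counts S = 98 over n = 12 days.
After batch 1: Gamma(α+S, β+n) = Gamma(2.3+98, 0.4+12) = Gamma(100.3, 12.4).
Batch 2: sum of counts S = 53 over n = 6 days.
After batch 2: Gamma(α+S, β+n) = Gamma(100.3+53, 12.4+6) = Gamma(153.3, 18.4).
Posterior mean = α/β = 153.3/18.4 = 8.3315.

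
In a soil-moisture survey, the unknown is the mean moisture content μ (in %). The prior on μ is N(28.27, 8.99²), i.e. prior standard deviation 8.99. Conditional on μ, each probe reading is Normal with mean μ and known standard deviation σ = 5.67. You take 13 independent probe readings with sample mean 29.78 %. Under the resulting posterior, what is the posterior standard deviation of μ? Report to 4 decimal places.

1.5491

For Normal data with known variance σ², a Normal(μ₀, σ₀²) prior on μ is conjugate. Posterior precision = 1/σ₀² + n/σ²; posterior mean is the precision-weighted average of μ₀ and x̄.
σ₀² = 8.99² = 80.8201, σ² = 5.67² = 32.1489; σ² + n·σ₀² = 32.1489 + 13·80.8201 = 1082.8102.
Posterior precision = 1/σ₀² + n/σ² = 1/80.8201 + 13/32.1489 = (σ² + n·σ₀²)/(σ₀²σ²) = 1082.8102/(80.8201·32.1489); posterior variance σₙ² = σ₀²σ²/(σ² + n·σ₀²) = 80.8201·32.1489/1082.8102 = 2.399569.
Posterior SD = √σₙ² = √(80.8201·32.1489/1082.8102) = 1.5491.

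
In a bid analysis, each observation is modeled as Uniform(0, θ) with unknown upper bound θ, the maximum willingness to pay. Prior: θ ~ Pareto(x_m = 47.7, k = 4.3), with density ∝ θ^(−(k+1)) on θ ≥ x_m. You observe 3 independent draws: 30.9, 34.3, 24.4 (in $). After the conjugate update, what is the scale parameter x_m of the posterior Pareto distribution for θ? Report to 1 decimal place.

47.7

A Pareto(scale x_m, shape k) prior on the upper bound θ of Uniform(0, θ) is conjugate: posterior is Pareto(max(x_m, max xᵢ), k + n).
Sample maximum = 34.3; prior scale x_m = 47.7 → posterior scale = max = 47.7.
Posterior shape = 4.3 + 3 = 7.3.
Posterior scale x_m = 47.7.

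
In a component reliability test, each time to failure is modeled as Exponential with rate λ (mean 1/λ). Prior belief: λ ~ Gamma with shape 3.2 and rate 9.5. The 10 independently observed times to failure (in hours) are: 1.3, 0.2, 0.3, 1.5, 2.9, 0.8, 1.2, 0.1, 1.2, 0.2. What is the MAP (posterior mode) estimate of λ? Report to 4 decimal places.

With a Gamma(shape α, rate β) prior on the exponential rate λ, the posterior after n observations with total T = Σxᵢ is Gamma(α+n, β+T).
Sum of observations T = 9.7 hours; n = 10.
Posterior: Gamma(3.2+10, 9.5+9.7) = Gamma(13.2, 19.2).
Mode = (α−1)/β = 0.6354.

0.6354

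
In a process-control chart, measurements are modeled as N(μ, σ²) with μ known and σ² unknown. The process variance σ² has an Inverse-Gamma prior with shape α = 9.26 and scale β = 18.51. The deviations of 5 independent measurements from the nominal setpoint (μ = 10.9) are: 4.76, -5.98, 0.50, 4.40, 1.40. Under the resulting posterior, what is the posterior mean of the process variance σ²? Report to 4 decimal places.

With known mean μ and an Inverse-Gamma(α, β) prior on σ², the Normal likelihood is conjugate: posterior is Inv-Gamma(α + n/2, β + Σ(xᵢ−μ)²/2).
Σ(xᵢ−μ)² = (4.76)² + (-5.98)² + (0.50)² + (4.40)² + (1.40)² = 79.9880.
Posterior: Inv-Gamma(9.26 + 5/2, 18.51 + 79.9880/2) = Inv-Gamma(11.76, 58.50400).
E[σ²|data] = β/(α−1) = 58.50400/10.76 = 5.4372.

5.4372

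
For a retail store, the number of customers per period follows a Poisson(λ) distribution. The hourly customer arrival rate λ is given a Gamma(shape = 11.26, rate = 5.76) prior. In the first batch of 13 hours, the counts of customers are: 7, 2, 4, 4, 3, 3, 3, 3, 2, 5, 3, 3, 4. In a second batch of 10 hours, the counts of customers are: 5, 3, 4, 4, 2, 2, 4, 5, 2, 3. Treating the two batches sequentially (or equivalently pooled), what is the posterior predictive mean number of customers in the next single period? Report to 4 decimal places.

With a Gamma(shape α, rate β) prior, the Poisson likelihood is conjugate: the posterior is Gamma(α + ΣXᵢ, β + n).
Batch 1: sum of counts S = 46 over n = 13 hours.
After batch 1: Gamma(α+S, β+n) = Gamma(11.26+46, 5.76+13) = Gamma(57.26, 18.76).
Batch 2: sum of counts S = 34 over n = 10 hours.
After batch 2: Gamma(α+S, β+n) = Gamma(57.26+34, 18.76+10) = Gamma(91.26, 28.76).
The predictive distribution for one future period is NegBinom with mean α/β = 3.1732.

3.1732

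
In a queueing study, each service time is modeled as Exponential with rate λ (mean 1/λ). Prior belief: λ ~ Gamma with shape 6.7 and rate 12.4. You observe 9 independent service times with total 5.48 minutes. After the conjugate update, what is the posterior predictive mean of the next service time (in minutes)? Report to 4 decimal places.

With a Gamma(shape α, rate β) prior on the exponential rate λ, the posterior after n observations with total T = Σxᵢ is Gamma(α+n, β+T).
Posterior: Gamma(6.7+9, 12.4+5.48) = Gamma(15.7, 17.88).
The predictive distribution for the next observation is Lomax; its mean is β/(α−1) = 17.88/14.7 = 1.2163.

1.2163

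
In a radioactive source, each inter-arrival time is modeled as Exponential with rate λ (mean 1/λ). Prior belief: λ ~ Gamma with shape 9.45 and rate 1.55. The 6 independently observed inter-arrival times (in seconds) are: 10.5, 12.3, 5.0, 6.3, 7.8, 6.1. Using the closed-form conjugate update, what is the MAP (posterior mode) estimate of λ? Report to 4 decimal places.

With a Gamma(shape α, rate β) prior on the exponential rate λ, the posterior after n observations with total T = Σxᵢ is Gamma(α+n, β+T).
Sum of observations T = 48.0 seconds; n = 6.
Posterior: Gamma(9.45+6, 1.55+48.0) = Gamma(15.45, 49.55).
Mode = (α−1)/β = 0.2916.

0.2916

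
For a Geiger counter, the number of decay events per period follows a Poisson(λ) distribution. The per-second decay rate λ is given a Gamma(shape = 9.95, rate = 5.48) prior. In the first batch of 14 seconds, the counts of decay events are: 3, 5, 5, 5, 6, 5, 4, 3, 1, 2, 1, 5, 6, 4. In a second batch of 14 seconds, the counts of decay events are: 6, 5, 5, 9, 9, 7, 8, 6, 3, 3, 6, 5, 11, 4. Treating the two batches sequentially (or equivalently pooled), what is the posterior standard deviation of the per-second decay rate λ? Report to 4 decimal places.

With a Gamma(shape α, rate β) prior, the Poisson likelihood is conjugate: the posterior is Gamma(α + ΣXᵢ, β + n).
Batch 1: sum of counts S = 55 over n = 14 seconds.
After batch 1: Gamma(α+S, β+n) = Gamma(9.95+55, 5.48+14) = Gamma(64.95, 19.48).
Batch 2: sum of counts S = 87 over n = 14 seconds.
After batch 2: Gamma(α+S, β+n) = Gamma(64.95+87, 19.48+14) = Gamma(151.95, 33.48).
SD = √α/β = √151.95/33.48 = 0.3682.

0.3682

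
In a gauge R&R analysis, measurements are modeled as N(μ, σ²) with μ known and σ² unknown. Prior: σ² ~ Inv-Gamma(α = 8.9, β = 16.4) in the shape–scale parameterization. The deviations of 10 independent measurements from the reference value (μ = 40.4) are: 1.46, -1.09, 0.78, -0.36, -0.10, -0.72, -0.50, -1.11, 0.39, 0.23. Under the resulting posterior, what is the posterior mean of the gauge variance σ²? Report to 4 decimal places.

With known mean μ and an Inverse-Gamma(α, β) prior on σ², the Normal likelihood is conjugate: posterior is Inv-Gamma(α + n/2, β + Σ(xᵢ−μ)²/2).
Σ(xᵢ−μ)² = (1.46)² + (-1.09)² + (0.78)² + (-0.36)² + (-0.10)² + (-0.72)² + (-0.50)² + (-1.11)² + (0.39)² + (0.23)² = 6.2732.
Posterior: Inv-Gamma(8.9 + 10/2, 16.4 + 6.2732/2) = Inv-Gamma(13.90, 19.53660).
E[σ²|data] = β/(α−1) = 19.53660/12.90 = 1.5145.

1.5145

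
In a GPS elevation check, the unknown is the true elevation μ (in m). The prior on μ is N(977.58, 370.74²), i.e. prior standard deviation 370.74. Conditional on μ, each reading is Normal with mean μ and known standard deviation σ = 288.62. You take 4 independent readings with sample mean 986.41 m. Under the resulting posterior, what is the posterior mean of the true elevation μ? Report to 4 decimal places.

For Normal data with known variance σ², a Normal(μ₀, σ₀²) prior on μ is conjugate. Posterior precision = 1/σ₀² + n/σ²; posterior mean is the precision-weighted average of μ₀ and x̄.
n·x̄ = 4·986.41 = 3945.64.
σ₀² = 370.74² = 137448.1476, σ² = 288.62² = 83301.5044; σ² + n·σ₀² = 83301.5044 + 4·137448.1476 = 633094.0948.
Posterior mean = (μ₀/σ₀² + n·x̄/σ²)/(1/σ₀² + n/σ²) = (σ²·μ₀ + σ₀²·n·x̄)/(σ² + n·σ₀²) = (83301.5044·977.58 + 137448.1476·3945.64)/633094.0948 = 623754793.767816/633094.0948 = 985.2482.

985.2482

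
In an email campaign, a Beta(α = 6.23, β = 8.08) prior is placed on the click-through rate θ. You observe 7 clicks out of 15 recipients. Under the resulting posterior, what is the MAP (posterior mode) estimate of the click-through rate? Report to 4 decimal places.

0.4478

The Beta prior is conjugate to a Binomial/Bernoulli likelihood; the update adds successes to α and failures to β.
Posterior: Beta(α+k, β+n−k) = Beta(6.23+7, 8.08+8) = Beta(13.23, 16.08).
Mode of Beta(a,b) for a,b>1 is (a−1)/(a+b−2) = 12.23/27.31 = 0.4478.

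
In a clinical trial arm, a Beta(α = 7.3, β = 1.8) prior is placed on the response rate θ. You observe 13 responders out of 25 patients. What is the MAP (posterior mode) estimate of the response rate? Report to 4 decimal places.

0.6012

The Beta prior is conjugate to a Binomial/Bernoulli likelihood; the update adds successes to α and failures to β.
Posterior: Beta(α+k, β+n−k) = Beta(7.3+13, 1.8+12) = Beta(20.3, 13.8).
Mode of Beta(a,b) for a,b>1 is (a−1)/(a+b−2) = 19.3/32.1 = 0.6012.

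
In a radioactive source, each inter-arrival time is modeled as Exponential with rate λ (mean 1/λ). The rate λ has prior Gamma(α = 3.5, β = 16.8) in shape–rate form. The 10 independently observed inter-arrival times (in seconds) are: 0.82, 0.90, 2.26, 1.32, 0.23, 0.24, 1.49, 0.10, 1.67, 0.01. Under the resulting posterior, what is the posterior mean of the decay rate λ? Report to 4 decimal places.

With a Gamma(shape α, rate β) prior on the exponential rate λ, the posterior after n observations with total T = Σxᵢ is Gamma(α+n, β+T).
Sum of observations T = 9.04 seconds; n = 10.
Posterior: Gamma(3.5+10, 16.8+9.04) = Gamma(13.5, 25.84).
Posterior mean of λ = α/β = 13.5/25.84 = 0.5224.

0.5224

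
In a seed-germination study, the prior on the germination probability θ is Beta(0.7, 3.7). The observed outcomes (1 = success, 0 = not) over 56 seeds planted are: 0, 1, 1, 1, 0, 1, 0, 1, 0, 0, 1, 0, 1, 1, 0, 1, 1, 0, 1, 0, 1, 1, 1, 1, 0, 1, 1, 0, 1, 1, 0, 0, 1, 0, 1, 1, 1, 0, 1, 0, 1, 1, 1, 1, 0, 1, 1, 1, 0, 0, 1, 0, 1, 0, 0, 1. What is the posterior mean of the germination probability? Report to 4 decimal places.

The Beta prior is conjugate to a Binomial/Bernoulli likelihood; the update adds successes to α and failures to β.
Posterior: Beta(α+k, β+n−k) = Beta(0.7+34, 3.7+22) = Beta(34.7, 25.7).
Posterior mean = α/(α+β) = 34.7/60.4 = 0.5745.

0.5745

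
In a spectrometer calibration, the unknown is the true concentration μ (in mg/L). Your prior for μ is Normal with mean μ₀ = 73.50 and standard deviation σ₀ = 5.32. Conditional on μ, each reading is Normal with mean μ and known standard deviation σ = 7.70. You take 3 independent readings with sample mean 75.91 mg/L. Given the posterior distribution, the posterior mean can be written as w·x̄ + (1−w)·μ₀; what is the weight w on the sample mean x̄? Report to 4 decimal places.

For Normal data with known variance σ², a Normal(μ₀, σ₀²) prior on μ is conjugate. Posterior precision = 1/σ₀² + n/σ²; posterior mean is the precision-weighted average of μ₀ and x̄.
σ₀² = 5.32² = 28.3024, σ² = 7.70² = 59.29. Prior precision 1/σ₀² = 1/28.3024; data precision n/σ² = 3/59.29.
w = (n/σ²)/(1/σ₀² + n/σ²) = n·σ₀²/(σ² + n·σ₀²) = 3·28.3024/(59.29 + 3·28.3024) = 84.9072/144.1972 = 0.5888.

0.5888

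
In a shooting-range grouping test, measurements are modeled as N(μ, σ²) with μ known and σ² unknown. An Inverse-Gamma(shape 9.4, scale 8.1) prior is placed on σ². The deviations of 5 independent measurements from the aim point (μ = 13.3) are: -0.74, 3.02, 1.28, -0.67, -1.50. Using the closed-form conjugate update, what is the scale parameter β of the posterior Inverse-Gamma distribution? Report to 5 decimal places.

With known mean μ and an Inverse-Gamma(α, β) prior on σ², the Normal likelihood is conjugate: posterior is Inv-Gamma(α + n/2, β + Σ(xᵢ−μ)²/2).
Σ(xᵢ−μ)² = (-0.74)² + (3.02)² + (1.28)² + (-0.67)² + (-1.50)² = 14.0053.
Posterior: Inv-Gamma(9.4 + 5/2, 8.1 + 14.0053/2) = Inv-Gamma(11.90, 15.10265).
Posterior β = 15.10265.

15.10265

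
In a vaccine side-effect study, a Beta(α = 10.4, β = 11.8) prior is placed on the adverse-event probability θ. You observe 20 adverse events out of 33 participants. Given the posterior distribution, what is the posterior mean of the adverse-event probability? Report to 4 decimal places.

The Beta prior is conjugate to a Binomial/Bernoulli likelihood; the update adds successes to α and failures to β.
Posterior: Beta(α+k, β+n−k) = Beta(10.4+20, 11.8+13) = Beta(30.4, 24.8).
Posterior mean = α/(α+β) = 30.4/55.2 = 0.5507.

0.5507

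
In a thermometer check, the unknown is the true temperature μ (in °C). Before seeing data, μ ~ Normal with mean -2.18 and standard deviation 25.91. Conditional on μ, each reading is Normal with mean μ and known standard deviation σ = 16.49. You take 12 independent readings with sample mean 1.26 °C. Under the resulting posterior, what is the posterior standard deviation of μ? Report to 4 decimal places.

4.6819

For Normal data with known variance σ², a Normal(μ₀, σ₀²) prior on μ is conjugate. Posterior precision = 1/σ₀² + n/σ²; posterior mean is the precision-weighted average of μ₀ and x̄.
σ₀² = 25.91² = 671.3281, σ² = 16.49² = 271.9201; σ² + n·σ₀² = 271.9201 + 12·671.3281 = 8327.8573.
Posterior precision = 1/σ₀² + n/σ² = 1/671.3281 + 12/271.9201 = (σ² + n·σ₀²)/(σ₀²σ²) = 8327.8573/(671.3281·271.9201); posterior variance σₙ² = σ₀²σ²/(σ² + n·σ₀²) = 671.3281·271.9201/8327.8573 = 21.920117.
Posterior SD = √σₙ² = √(671.3281·271.9201/8327.8573) = 4.6819.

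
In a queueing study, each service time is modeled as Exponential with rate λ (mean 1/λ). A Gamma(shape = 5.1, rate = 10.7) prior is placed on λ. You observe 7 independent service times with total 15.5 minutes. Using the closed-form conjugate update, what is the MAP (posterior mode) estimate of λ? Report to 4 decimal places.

0.4237

With a Gamma(shape α, rate β) prior on the exponential rate λ, the posterior after n observations with total T = Σxᵢ is Gamma(α+n, β+T).
Posterior: Gamma(5.1+7, 10.7+15.5) = Gamma(12.1, 26.2).
Mode = (α−1)/β = 0.4237.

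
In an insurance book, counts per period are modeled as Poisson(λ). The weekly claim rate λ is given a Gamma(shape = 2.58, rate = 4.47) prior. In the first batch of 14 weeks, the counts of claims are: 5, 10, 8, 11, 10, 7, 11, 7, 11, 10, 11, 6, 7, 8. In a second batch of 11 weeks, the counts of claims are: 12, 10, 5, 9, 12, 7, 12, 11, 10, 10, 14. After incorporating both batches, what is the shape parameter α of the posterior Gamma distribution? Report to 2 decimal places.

236.58

With a Gamma(shape α, rate β) prior, the Poisson likelihood is conjugate: the posterior is Gamma(α + ΣXᵢ, β + n).
Batch 1: sum of counts S = 122 over n = 14 weeks.
After batch 1: Gamma(α+S, β+n) = Gamma(2.58+122, 4.47+14) = Gamma(124.58, 18.47).
Batch 2: sum of counts S = 112 over n = 11 weeks.
After batch 2: Gamma(α+S, β+n) = Gamma(124.58+112, 18.47+11) = Gamma(236.58, 29.47).
Posterior α = 236.58.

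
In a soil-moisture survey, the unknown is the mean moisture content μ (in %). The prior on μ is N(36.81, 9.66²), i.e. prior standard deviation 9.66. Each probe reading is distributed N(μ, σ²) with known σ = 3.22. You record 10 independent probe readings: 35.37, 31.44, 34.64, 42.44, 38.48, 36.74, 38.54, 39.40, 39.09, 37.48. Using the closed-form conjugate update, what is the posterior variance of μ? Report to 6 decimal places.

For Normal data with known variance σ², a Normal(μ₀, σ₀²) prior on μ is conjugate. Posterior precision = 1/σ₀² + n/σ²; posterior mean is the precision-weighted average of μ₀ and x̄.
σ₀² = 9.66² = 93.3156, σ² = 3.22² = 10.3684; σ² + n·σ₀² = 10.3684 + 10·93.3156 = 943.5244.
Posterior precision = 1/σ₀² + n/σ² = 1/93.3156 + 10/10.3684 = (σ² + n·σ₀²)/(σ₀²σ²) = 943.5244/(93.3156·10.3684); posterior variance σₙ² = σ₀²σ²/(σ² + n·σ₀²) = 93.3156·10.3684/943.5244 = 1.025446.

1.025446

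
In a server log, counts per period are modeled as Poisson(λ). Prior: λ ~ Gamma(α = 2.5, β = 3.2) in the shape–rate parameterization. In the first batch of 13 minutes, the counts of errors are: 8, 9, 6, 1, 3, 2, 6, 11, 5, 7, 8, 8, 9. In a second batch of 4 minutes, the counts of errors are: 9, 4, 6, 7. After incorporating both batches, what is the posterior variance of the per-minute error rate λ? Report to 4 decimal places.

With a Gamma(shape α, rate β) prior, the Poisson likelihood is conjugate: the posterior is Gamma(α + ΣXᵢ, β + n).
Batch 1: sum of counts S = 83 over n = 13 minutes.
After batch 1: Gamma(α+S, β+n) = Gamma(2.5+83, 3.2+13) = Gamma(85.5, 16.2).
Batch 2: sum of counts S = 26 over n = 4 minutes.
After batch 2: Gamma(α+S, β+n) = Gamma(85.5+26, 16.2+4) = Gamma(111.5, 20.2).
Var = α/β² = 111.5/20.2² = 0.2733.

0.2733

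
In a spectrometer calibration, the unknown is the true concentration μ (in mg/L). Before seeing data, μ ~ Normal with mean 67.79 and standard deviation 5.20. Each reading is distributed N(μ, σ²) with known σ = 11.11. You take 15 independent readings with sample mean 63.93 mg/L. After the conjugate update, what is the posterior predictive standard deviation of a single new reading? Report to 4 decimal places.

11.3904

For Normal data with known variance σ², a Normal(μ₀, σ₀²) prior on μ is conjugate. Posterior precision = 1/σ₀² + n/σ²; posterior mean is the precision-weighted average of μ₀ and x̄.
σ₀² = 5.20² = 27.04, σ² = 11.11² = 123.4321; σ² + n·σ₀² = 123.4321 + 15·27.04 = 529.0321.
Posterior precision = 1/σ₀² + n/σ² = 1/27.04 + 15/123.4321 = (σ² + n·σ₀²)/(σ₀²σ²) = 529.0321/(27.04·123.4321); posterior variance σₙ² = σ₀²σ²/(σ² + n·σ₀²) = 27.04·123.4321/529.0321 = 6.308887.
Predictive variance for one new observation = σₙ² + σ² = 27.04·123.4321/529.0321 + 123.4321 = σ²·(σ₀² + 529.0321)/529.0321 = 123.4321·556.0721/529.0321 = 129.740987; SD = √(123.4321·556.0721/529.0321) = 11.3904.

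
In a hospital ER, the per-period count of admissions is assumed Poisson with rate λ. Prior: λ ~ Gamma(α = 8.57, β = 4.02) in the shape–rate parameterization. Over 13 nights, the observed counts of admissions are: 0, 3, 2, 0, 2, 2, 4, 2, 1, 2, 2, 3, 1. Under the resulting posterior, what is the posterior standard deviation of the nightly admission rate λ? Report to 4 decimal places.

0.3353

With a Gamma(shape α, rate β) prior, the Poisson likelihood is conjugate: the posterior is Gamma(α + ΣXᵢ, β + n).
Sum of counts S = 24 over n = 13 nights.
Posterior: Gamma(α+S, β+n) = Gamma(8.57+24, 4.02+13) = Gamma(32.57, 17.02).
SD = √α/β = √32.57/17.02 = 0.3353.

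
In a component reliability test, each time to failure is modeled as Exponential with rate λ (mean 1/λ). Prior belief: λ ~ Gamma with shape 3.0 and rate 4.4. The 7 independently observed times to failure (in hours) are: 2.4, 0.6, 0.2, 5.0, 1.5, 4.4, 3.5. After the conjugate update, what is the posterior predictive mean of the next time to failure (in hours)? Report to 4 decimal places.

2.4444

With a Gamma(shape α, rate β) prior on the exponential rate λ, the posterior after n observations with total T = Σxᵢ is Gamma(α+n, β+T).
Sum of observations T = 17.6 hours; n = 7.
Posterior: Gamma(3.0+7, 4.4+17.6) = Gamma(10.0, 22.0).
The predictive distribution for the next observation is Lomax; its mean is β/(α−1) = 22.0/9.0 = 2.4444.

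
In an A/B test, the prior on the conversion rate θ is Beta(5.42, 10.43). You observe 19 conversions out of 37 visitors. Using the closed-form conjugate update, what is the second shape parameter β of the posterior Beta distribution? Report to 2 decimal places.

28.43

The Beta prior is conjugate to a Binomial/Bernoulli likelihood; the update adds successes to α and failures to β.
Posterior: Beta(α+k, β+n−k) = Beta(5.42+19, 10.43+18) = Beta(24.42, 28.43).
Posterior β = 28.43.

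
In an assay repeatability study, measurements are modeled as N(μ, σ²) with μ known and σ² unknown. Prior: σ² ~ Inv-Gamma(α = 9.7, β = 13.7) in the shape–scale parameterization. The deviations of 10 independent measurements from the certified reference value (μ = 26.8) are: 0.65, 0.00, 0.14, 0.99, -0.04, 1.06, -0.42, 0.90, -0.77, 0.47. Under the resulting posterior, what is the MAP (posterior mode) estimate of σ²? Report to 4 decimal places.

With known mean μ and an Inverse-Gamma(α, β) prior on σ², the Normal likelihood is conjugate: posterior is Inv-Gamma(α + n/2, β + Σ(xᵢ−μ)²/2).
Σ(xᵢ−μ)² = (0.65)² + (0.00)² + (0.14)² + (0.99)² + (-0.04)² + (1.06)² + (-0.42)² + (0.90)² + (-0.77)² + (0.47)² = 4.3476.
Posterior: Inv-Gamma(9.7 + 10/2, 13.7 + 4.3476/2) = Inv-Gamma(14.70, 15.87380).
Mode = β/(α+1) = 15.87380/15.70 = 1.0111.

1.0111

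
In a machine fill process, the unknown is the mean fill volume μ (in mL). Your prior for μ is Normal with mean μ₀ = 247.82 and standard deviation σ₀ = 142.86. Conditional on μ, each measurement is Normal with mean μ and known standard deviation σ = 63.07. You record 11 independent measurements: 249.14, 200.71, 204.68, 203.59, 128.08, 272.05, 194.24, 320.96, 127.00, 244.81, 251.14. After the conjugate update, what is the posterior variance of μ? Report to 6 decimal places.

355.324559

For Normal data with known variance σ², a Normal(μ₀, σ₀²) prior on μ is conjugate. Posterior precision = 1/σ₀² + n/σ²; posterior mean is the precision-weighted average of μ₀ and x̄.
σ₀² = 142.86² = 20408.9796, σ² = 63.07² = 3977.8249; σ² + n·σ₀² = 3977.8249 + 11·20408.9796 = 228476.6005.
Posterior precision = 1/σ₀² + n/σ² = 1/20408.9796 + 11/3977.8249 = (σ² + n·σ₀²)/(σ₀²σ²) = 228476.6005/(20408.9796·3977.8249); posterior variance σₙ² = σ₀²σ²/(σ² + n·σ₀²) = 20408.9796·3977.8249/228476.6005 = 355.324559.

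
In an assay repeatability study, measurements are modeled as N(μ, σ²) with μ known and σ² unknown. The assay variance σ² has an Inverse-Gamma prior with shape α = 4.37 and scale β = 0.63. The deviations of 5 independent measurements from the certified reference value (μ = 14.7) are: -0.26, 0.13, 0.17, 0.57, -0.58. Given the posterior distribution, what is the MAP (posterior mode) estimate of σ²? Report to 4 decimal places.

0.1293

With known mean μ and an Inverse-Gamma(α, β) prior on σ², the Normal likelihood is conjugate: posterior is Inv-Gamma(α + n/2, β + Σ(xᵢ−μ)²/2).
Σ(xᵢ−μ)² = (-0.26)² + (0.13)² + (0.17)² + (0.57)² + (-0.58)² = 0.7747.
Posterior: Inv-Gamma(4.37 + 5/2, 0.63 + 0.7747/2) = Inv-Gamma(6.87, 1.01735).
Mode = β/(α+1) = 1.01735/7.87 = 0.1293.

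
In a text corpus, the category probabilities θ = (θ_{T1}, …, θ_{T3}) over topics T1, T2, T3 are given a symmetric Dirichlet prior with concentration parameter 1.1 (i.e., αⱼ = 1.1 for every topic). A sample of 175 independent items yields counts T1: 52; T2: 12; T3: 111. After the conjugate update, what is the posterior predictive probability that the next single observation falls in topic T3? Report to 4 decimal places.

The Dirichlet prior is conjugate to the Multinomial likelihood: each posterior αⱼ = prior αⱼ + observed count nⱼ.
Posterior concentration: (53.1, 13.1, 112.1), total = 178.3.
P(next = T3 | data) = α_{T3}/Σα = 0.6287.

0.6287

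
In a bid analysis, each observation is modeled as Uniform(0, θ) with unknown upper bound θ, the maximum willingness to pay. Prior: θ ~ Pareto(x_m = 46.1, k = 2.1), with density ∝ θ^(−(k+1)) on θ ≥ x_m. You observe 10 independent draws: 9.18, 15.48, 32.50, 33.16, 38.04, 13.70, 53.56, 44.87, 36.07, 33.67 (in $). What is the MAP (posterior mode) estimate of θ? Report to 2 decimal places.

A Pareto(scale x_m, shape k) prior on the upper bound θ of Uniform(0, θ) is conjugate: posterior is Pareto(max(x_m, max xᵢ), k + n).
Sample maximum = 53.56; prior scale x_m = 46.1 → posterior scale = max = 53.56.
Posterior shape = 2.1 + 10 = 12.1.
The Pareto density is decreasing on [x_m, ∞), so the mode is x_m = 53.56.

53.56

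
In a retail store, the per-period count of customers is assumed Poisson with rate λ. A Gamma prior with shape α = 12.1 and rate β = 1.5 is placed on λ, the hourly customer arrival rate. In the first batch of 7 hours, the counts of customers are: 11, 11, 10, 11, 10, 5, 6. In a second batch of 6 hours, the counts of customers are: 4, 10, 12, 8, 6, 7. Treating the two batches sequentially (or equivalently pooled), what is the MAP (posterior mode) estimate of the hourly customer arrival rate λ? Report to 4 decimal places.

8.4207

With a Gamma(shape α, rate β) prior, the Poisson likelihood is conjugate: the posterior is Gamma(α + ΣXᵢ, β + n).
Batch 1: sum of counts S = 64 over n = 7 hours.
After batch 1: Gamma(α+S, β+n) = Gamma(12.1+64, 1.5+7) = Gamma(76.1, 8.5).
Batch 2: sum of counts S = 47 over n = 6 hours.
After batch 2: Gamma(α+S, β+n) = Gamma(76.1+47, 8.5+6) = Gamma(123.1, 14.5).
Mode of Gamma(α,β) for α≥1 is (α−1)/β = 122.1/14.5 = 8.4207.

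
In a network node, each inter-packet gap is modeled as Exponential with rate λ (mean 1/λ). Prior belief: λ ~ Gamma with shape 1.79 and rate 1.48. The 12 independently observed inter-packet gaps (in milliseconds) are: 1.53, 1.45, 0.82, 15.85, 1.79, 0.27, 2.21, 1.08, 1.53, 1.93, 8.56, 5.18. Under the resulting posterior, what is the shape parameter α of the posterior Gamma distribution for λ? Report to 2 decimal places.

13.79

With a Gamma(shape α, rate β) prior on the exponential rate λ, the posterior after n observations with total T = Σxᵢ is Gamma(α+n, β+T).
Sum of observations T = 42.20 milliseconds; n = 12.
Posterior: Gamma(1.79+12, 1.48+42.20) = Gamma(13.79, 43.68).
Posterior α = 13.79.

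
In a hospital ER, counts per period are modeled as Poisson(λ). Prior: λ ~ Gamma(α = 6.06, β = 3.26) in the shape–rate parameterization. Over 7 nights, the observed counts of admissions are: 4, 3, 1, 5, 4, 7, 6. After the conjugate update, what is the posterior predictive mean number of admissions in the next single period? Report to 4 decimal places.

3.5146

With a Gamma(shape α, rate β) prior, the Poisson likelihood is conjugate: the posterior is Gamma(α + ΣXᵢ, β + n).
Sum of counts S = 30 over n = 7 nights.
Posterior: Gamma(α+S, β+n) = Gamma(6.06+30, 3.26+7) = Gamma(36.06, 10.26).
The predictive distribution for one future period is NegBinom with mean α/β = 3.5146.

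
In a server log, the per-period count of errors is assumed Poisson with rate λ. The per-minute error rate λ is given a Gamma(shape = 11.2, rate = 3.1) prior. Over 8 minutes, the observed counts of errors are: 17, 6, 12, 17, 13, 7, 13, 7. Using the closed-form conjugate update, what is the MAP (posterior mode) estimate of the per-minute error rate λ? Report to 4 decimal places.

With a Gamma(shape α, rate β) prior, the Poisson likelihood is conjugate: the posterior is Gamma(α + ΣXᵢ, β + n).
Sum of counts S = 92 over n = 8 minutes.
Posterior: Gamma(α+S, β+n) = Gamma(11.2+92, 3.1+8) = Gamma(103.2, 11.1).
Mode of Gamma(α,β) for α≥1 is (α−1)/β = 102.2/11.1 = 9.2072.

9.2072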